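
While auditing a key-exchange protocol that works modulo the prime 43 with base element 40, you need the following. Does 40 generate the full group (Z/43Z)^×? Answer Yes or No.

No

φ(43) = 43 − 1 = 42 = 2 · 3 · 7.
An element g generates (Z/43Z)^× iff g^(42/q) ≢ 1 (mod 43) for each prime q ∈ {2, 3, 7}.
40^21 ≡ 1 (mod 43)  [q = 2: ≡ 1 ✗]
40^14 ≡ 36 (mod 43)  [q = 3: ≢ 1 ✓]
40^6 ≡ 41 (mod 43)  [q = 7: ≢ 1 ✓]
The check at q = 2 fails, so 40 generates a proper subgroup.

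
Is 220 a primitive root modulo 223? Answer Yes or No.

φ(223) = 223 − 1 = 222 = 2 · 3 · 37.
It suffices to check that the order of 220 is not a proper divisor of 222: compute 220^(222/q) for q ∈ {2, 3, 37}.
220^111 ≡ 1 (mod 223)  [q = 2: ≡ 1 ✗]
220^74 ≡ 183 (mod 223)  [q = 3: ≢ 1 ✓]
220^6 ≡ 60 (mod 223)  [q = 37: ≢ 1 ✓]
The check at q = 2 fails, so 220 generates a proper subgroup.

No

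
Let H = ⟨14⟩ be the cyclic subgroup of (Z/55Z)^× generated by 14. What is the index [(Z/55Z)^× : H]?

4

By Lagrange's theorem, ord_55(14) divides φ(55) = φ(5·11) = (5−1)·(11−1) = 4·10 = 40 = 2^3 · 5.
Divisors of 40: 1, 2, 4, 5, 8, 10, 20, 40.
Test each divisor d:
14^1 ≡ 14 (mod 55)
14^2 ≡ 31 (mod 55)
14^4 ≡ 26 (mod 55)
14^5 ≡ 34 (mod 55)
14^8 ≡ 16 (mod 55)
14^10 ≡ 1 (mod 55) ✓
So ord_55(14) = 10, hence |⟨14⟩| = 10.
[(Z/55Z)^× : ⟨14⟩] = 40/10 = 4.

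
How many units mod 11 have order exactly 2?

1

φ(11) = 11 − 1 = 10 = 2 · 5.
Since (Z/11Z)^× is cyclic of order 10, the number of elements of order d is φ(d) when d | 10 and 0 otherwise.
2 | 10, and φ(2) = 2 − 1 = 1.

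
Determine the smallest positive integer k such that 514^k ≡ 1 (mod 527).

60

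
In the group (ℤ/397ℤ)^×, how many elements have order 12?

4

φ(397) = 397 − 1 = 396 = 2^2 · 3^2 · 11.
Since (Z/397Z)^× is cyclic of order 396, the number of elements of order d is φ(d) when d | 396 and 0 otherwise.
12 = 2^2 · 3 divides 396, and φ(12) = 4.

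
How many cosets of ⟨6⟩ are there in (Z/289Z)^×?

1

ord(6) | φ(289) = φ(17^2) = 17·(17−1) = 272 = 2^4 · 17.
Divisors of 272: 1, 2, 4, 8, 16, 17, 34, 68, 136, 272.
Check 6^d mod 289 for each divisor in increasing order:
6^1 ≡ 6 (mod 289)
6^2 ≡ 36 (mod 289)
6^4 ≡ 140 (mod 289)
6^8 ≡ 237 (mod 289)
6^16 ≡ 103 (mod 289)
6^17 ≡ 40 (mod 289)
6^34 ≡ 155 (mod 289)
6^68 ≡ 38 (mod 289)
6^136 ≡ 288 (mod 289)
6^272 ≡ 1 (mod 289) ✓
The order of 6 is 272, so the subgroup it generates has 272 elements.
Index = |(Z/289Z)^×| / |⟨6⟩| = 272 / 272 = 1.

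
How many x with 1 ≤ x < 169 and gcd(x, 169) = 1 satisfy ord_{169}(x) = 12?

4

φ(169) = φ(13^2) = 13·(13−1) = 156 = 2^2 · 3 · 13.
Since (Z/169Z)^× is cyclic of order 156, the number of elements of order d is φ(d) when d | 156 and 0 otherwise.
12 = 2^2 · 3 divides 156, and φ(12) = 4.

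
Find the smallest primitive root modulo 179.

2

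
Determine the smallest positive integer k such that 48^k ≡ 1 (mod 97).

48

ord(48) | φ(97) = 97 − 1 = 96 = 2^5 · 3.
Divisors of 96: 1, 2, 3, 4, 6, 8, 12, 16, 24, 32, 48, 96.
Check 48^d mod 97 for each divisor in increasing order:
48^1 ≡ 48
48^2 ≡ 73
48^3 ≡ 12
48^4 ≡ 91
48^6 ≡ 47
48^8 ≡ 36
48^12 ≡ 75
48^16 ≡ 35
48^24 ≡ 96
48^32 ≡ 61
48^48 ≡ 1
The smallest such exponent is 48, so the order of 48 is 48.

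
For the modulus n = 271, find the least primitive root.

6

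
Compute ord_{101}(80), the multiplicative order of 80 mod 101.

Since 80 ∈ (Z/101Z)^×, its order divides φ(101) = 101 − 1 = 100 = 2^2 · 5^2.
Divisors of 100: 1, 2, 4, 5, 10, 20, 25, 50, 100.
Check 80^d mod 101 for each divisor in increasing order:
80^1 ≡ 80
80^2 ≡ 37
80^4 ≡ 56
80^5 ≡ 36
80^10 ≡ 84
80^20 ≡ 87
80^25 ≡ 1
So ord_101(80) = 25.

25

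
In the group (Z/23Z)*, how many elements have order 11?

φ(23) = 23 − 1 = 22 = 2 · 11.
(Z/23Z)^× is cyclic (|G| = 22); a cyclic group of order m has exactly φ(d) elements of each order d | m, and none otherwise.
11 | 22, and φ(11) = 11 − 1 = 10.

10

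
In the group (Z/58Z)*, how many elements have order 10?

0

φ(58) = φ(2)·φ(29) = 1·28 = 28 = 2^2 · 7.
In a cyclic group of order 28, there are φ(d) elements of order d for each divisor d of 28, and zero for non-divisors.
Since 10 ∤ 28, the count is 0.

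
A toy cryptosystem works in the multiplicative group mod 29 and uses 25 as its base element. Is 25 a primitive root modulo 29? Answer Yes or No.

No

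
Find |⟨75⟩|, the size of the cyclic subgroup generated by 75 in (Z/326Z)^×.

162

ord(75) | φ(326) = φ(2)·φ(163) = 1·162 = 162 = 2 · 3^4.
Divisors of 162: 1, 2, 3, 6, 9, 18, 27, 54, 81, 162.
Compute 75^d (mod 326) for the divisors d until we hit 1:
75^1 ≡ 75 (mod 326)
75^2 ≡ 83 (mod 326)
75^3 ≡ 31 (mod 326)
75^6 ≡ 309 (mod 326)
75^9 ≡ 125 (mod 326)
75^18 ≡ 303 (mod 326)
75^27 ≡ 59 (mod 326)
75^54 ≡ 221 (mod 326)
75^81 ≡ 325 (mod 326)
75^162 ≡ 1 (mod 326) ✓
Hence ord(75) = 162.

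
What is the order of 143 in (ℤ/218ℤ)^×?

18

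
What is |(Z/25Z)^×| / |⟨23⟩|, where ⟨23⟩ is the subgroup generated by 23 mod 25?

1

By Lagrange's theorem, ord_25(23) divides φ(25) = φ(5^2) = 5·(5−1) = 20 = 2^2 · 5.
Divisors of 20: 1, 2, 4, 5, 10, 20.
Test each divisor d:
23^1 ≡ 23
23^2 ≡ 4
23^4 ≡ 16
23^5 ≡ 18
23^10 ≡ 24
23^20 ≡ 1
So ord_25(23) = 20, hence |⟨23⟩| = 20.
Index = |(Z/25Z)^×| / |⟨23⟩| = 20 / 20 = 1.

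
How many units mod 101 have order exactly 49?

0

φ(101) = 101 − 1 = 100 = 2^2 · 5^2.
In a cyclic group of order 100, there are φ(d) elements of order d for each divisor d of 100, and zero for non-divisors.
49 does not divide 100, so no element of (Z/101Z)^× has order 49.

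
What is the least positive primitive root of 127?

φ(127) = 127 − 1 = 126 = 2 · 3^2 · 7.
g is a primitive root iff g^(126/q) ≢ 1 (mod 127) for each prime q ∈ {2, 3, 7}.
g = 2: 2^63 ≡ 1 — hits 1, so not a primitive root.
g = 3: 3^63 ≡ 126; 3^42 ≡ 107; 3^18 ≡ 4 — none is 1, so 3 is a primitive root.
The smallest primitive root modulo 127 is 3.

3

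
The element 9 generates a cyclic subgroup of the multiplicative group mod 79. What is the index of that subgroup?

2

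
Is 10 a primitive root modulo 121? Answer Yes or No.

φ(121) = φ(11^2) = 11·(11−1) = 110 = 2 · 5 · 11.
It suffices to check that the order of 10 is not a proper divisor of 110: compute 10^(110/q) for q ∈ {2, 5, 11}.
10^55 ≡ 120 (mod 121)  [q = 2: ≢ 1 ✓]
10^22 ≡ 1 (mod 121)  [q = 5: ≡ 1 ✗]
10^10 ≡ 12 (mod 121)  [q = 11: ≢ 1 ✓]
Since 10^22 ≡ 1, the order of 10 divides 22 < 110, so 10 is not a primitive root.

No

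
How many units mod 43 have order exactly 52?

0

φ(43) = 43 − 1 = 42 = 2 · 3 · 7.
In a cyclic group of order 42, there are φ(d) elements of order d for each divisor d of 42, and zero for non-divisors.
Since 52 ∤ 42, the count is 0.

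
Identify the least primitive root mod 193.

5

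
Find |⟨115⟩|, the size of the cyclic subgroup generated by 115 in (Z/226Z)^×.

Since 115 ∈ (Z/226Z)^×, its order divides φ(226) = φ(2)·φ(113) = 1·112 = 112 = 2^4 · 7.
Divisors of 112: 1, 2, 4, 7, 8, 14, 16, 28, 56, 112.
Compute 115^d (mod 226) for the divisors d until we hit 1:
115^1 ≡ 115 (mod 226)
115^2 ≡ 117 (mod 226)
115^4 ≡ 129 (mod 226)
115^7 ≡ 15 (mod 226)
115^8 ≡ 143 (mod 226)
115^14 ≡ 225 (mod 226)
115^16 ≡ 109 (mod 226)
115^28 ≡ 1 (mod 226) ✓
Therefore the multiplicative order of 115 modulo 226 is 28.

28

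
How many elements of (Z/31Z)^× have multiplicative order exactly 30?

φ(31) = 31 − 1 = 30 = 2 · 3 · 5.
(Z/31Z)^× is cyclic (|G| = 30); a cyclic group of order m has exactly φ(d) elements of each order d | m, and none otherwise.
30 = 2 · 3 · 5 divides 30, and φ(30) = 8.

8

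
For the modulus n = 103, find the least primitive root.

5

φ(103) = 103 − 1 = 102 = 2 · 3 · 17.
g is a primitive root iff g^(102/q) ≢ 1 (mod 103) for each prime q ∈ {2, 3, 17}.
g = 2: 2^51 ≡ 1 — hits 1, so not a primitive root.
g = 3: 3^51 ≡ 102; 3^34 ≡ 1 — hits 1, so not a primitive root.
g = 4: 4^51 ≡ 1 — hits 1, so not a primitive root.
g = 5: 5^51 ≡ 102; 5^34 ≡ 56; 5^6 ≡ 72 — none is 1, so 5 is a primitive root.
Hence the least primitive root of 103 is 5.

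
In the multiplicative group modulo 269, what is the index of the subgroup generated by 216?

2

ord(216) | φ(269) = 269 − 1 = 268 = 2^2 · 67.
Divisors of 268: 1, 2, 4, 67, 134, 268.
Evaluate successive powers at the divisors of 268:
216^1 ≡ 216 (mod 269)
216^2 ≡ 119 (mod 269)
216^4 ≡ 173 (mod 269)
216^67 ≡ 268 (mod 269)
216^134 ≡ 1 (mod 269) ✓
The order of 216 is 134, so the subgroup it generates has 134 elements.
[(Z/269Z)^× : ⟨216⟩] = 268/134 = 2.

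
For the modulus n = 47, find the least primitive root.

φ(47) = 47 − 1 = 46 = 2 · 23.
Test candidates g = 2, 3, … against the prime factors q ∈ {2, 23} of φ(47): g is a generator iff g^(46/q) ≢ 1 for every such q.
g = 2: 2^23 ≡ 1 — hits 1, so not a primitive root.
g = 3: 3^23 ≡ 1 — hits 1, so not a primitive root.
g = 4: 4^23 ≡ 1 — hits 1, so not a primitive root.
g = 5: 5^23 ≡ 46; 5^2 ≡ 25 — none is 1, so 5 is a primitive root.
Hence the least primitive root of 47 is 5.

5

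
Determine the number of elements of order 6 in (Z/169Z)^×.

2

φ(169) = φ(13^2) = 13·(13−1) = 156 = 2^2 · 3 · 13.
Since (Z/169Z)^× is cyclic of order 156, the number of elements of order d is φ(d) when d | 156 and 0 otherwise.
6 = 2 · 3 divides 156, and φ(6) = 2.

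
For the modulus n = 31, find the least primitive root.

φ(31) = 31 − 1 = 30 = 2 · 3 · 5.
g is a primitive root iff g^(30/q) ≢ 1 (mod 31) for each prime q ∈ {2, 3, 5}.
g = 2: 2^15 ≡ 1 — hits 1, so not a primitive root.
g = 3: 3^15 ≡ 30; 3^10 ≡ 25; 3^6 ≡ 16 — none is 1, so 3 is a primitive root.
So 3 is the smallest generator of (Z/31Z)^×.

3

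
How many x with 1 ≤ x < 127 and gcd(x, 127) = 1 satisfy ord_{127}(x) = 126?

36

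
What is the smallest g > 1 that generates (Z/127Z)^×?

φ(127) = 127 − 1 = 126 = 2 · 3^2 · 7.
Test candidates g = 2, 3, … against the prime factors q ∈ {2, 3, 7} of φ(127): g is a generator iff g^(126/q) ≢ 1 for every such q.
g = 2: 2^63 ≡ 1 — hits 1, so not a primitive root.
g = 3: 3^63 ≡ 126; 3^42 ≡ 107; 3^18 ≡ 4 — none is 1, so 3 is a primitive root.
So 3 is the smallest generator of (Z/127Z)^×.

3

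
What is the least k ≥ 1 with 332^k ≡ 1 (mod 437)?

By Lagrange's theorem, ord_437(332) divides φ(437) = φ(19·23) = (19−1)·(23−1) = 18·22 = 396 = 2^2 · 3^2 · 11.
Divisors of 396: 1, 2, 3, 4, 6, 9, 11, 12, 18, 22, 33, 36, 44, 66, 99, 132, 198, 396.
Check 332^d mod 437 for each divisor in increasing order:
332^1 ≡ 332 (mod 437)
332^2 ≡ 100 (mod 437)
332^3 ≡ 425 (mod 437)
332^4 ≡ 386 (mod 437)
332^6 ≡ 144 (mod 437)
332^9 ≡ 20 (mod 437)
332^11 ≡ 252 (mod 437)
332^12 ≡ 197 (mod 437)
332^18 ≡ 400 (mod 437)
332^22 ≡ 139 (mod 437)
332^33 ≡ 68 (mod 437)
332^36 ≡ 58 (mod 437)
332^44 ≡ 93 (mod 437)
332^66 ≡ 254 (mod 437)
332^99 ≡ 229 (mod 437)
332^132 ≡ 277 (mod 437)
332^198 ≡ 1 (mod 437) ✓
So ord_437(332) = 198.

198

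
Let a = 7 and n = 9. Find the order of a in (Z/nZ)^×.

Since 7 ∈ (Z/9Z)^×, its order divides φ(9) = φ(3^2) = 3·(3−1) = 6 = 2 · 3.
Divisors of 6: 1, 2, 3, 6.
Test each divisor d:
7^1 ≡ 7
7^2 ≡ 4
7^3 ≡ 1
Hence ord(7) = 3.

3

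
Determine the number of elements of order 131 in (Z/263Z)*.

φ(263) = 263 − 1 = 262 = 2 · 131.
In a cyclic group of order 262, there are φ(d) elements of order d for each divisor d of 262, and zero for non-divisors.
131 | 262, and φ(131) = 131 − 1 = 130.

130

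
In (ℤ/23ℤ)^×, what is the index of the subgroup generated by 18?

2

ord(18) | φ(23) = 23 − 1 = 22 = 2 · 11.
Divisors of 22: 1, 2, 11, 22.
Evaluate successive powers at the divisors of 22:
18^1 ≡ 18 (mod 23)
18^2 ≡ 2 (mod 23)
18^11 ≡ 1 (mod 23) ✓
So ord_23(18) = 11, hence |⟨18⟩| = 11.
Index = |(Z/23Z)^×| / |⟨18⟩| = 22 / 11 = 2.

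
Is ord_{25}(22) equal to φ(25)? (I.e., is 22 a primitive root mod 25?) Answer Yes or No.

φ(25) = φ(5^2) = 5·(5−1) = 20 = 2^2 · 5.
Test 22^(20/q) mod 25 for each prime factor q of 20:
22^10 ≡ 24 (mod 25)  [q = 2: ≢ 1 ✓]
22^4 ≡ 6 (mod 25)  [q = 5: ≢ 1 ✓]
Every test exponent gives a nontrivial residue, hence 22 generates the full group.

Yes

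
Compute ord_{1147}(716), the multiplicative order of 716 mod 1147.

180

ord(716) | φ(1147) = φ(31·37) = (31−1)·(37−1) = 30·36 = 1080 = 2^3 · 3^3 · 5.
Divisors of 1080: 1, 2, 3, 4, 5, 6, 8, 9, 10, 12, 15, 18, 20, 24, 27, 30, 36, 40, 45, 54, 60, 72, 90, 108, 120, 135, 180, 216, 270, 360, 540, 1080.
Check 716^d mod 1147 for each divisor in increasing order:
716^1 ≡ 716
716^2 ≡ 1094
716^3 ≡ 1050
716^4 ≡ 515
716^5 ≡ 553
716^6 ≡ 233
716^8 ≡ 268
716^9 ≡ 339
716^10 ≡ 707
716^12 ≡ 380
716^15 ≡ 991
716^18 ≡ 221
716^20 ≡ 904
716^24 ≡ 1025
716^27 ≡ 364
716^30 ≡ 249
716^36 ≡ 667
716^40 ≡ 552
716^45 ≡ 154
716^54 ≡ 591
716^60 ≡ 63
716^72 ≡ 1000
716^90 ≡ 776
716^108 ≡ 593
716^120 ≡ 528
716^135 ≡ 216
716^180 ≡ 1
So ord_1147(716) = 180.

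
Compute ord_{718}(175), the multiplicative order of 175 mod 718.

358

Since 175 ∈ (Z/718Z)^×, its order divides φ(718) = φ(2)·φ(359) = 1·358 = 358 = 2 · 179.
Divisors of 358: 1, 2, 179, 358.
Check 175^d mod 718 for each divisor in increasing order:
175^1 ≡ 175 (mod 718)
175^2 ≡ 469 (mod 718)
175^179 ≡ 717 (mod 718)
175^358 ≡ 1 (mod 718) ✓
So ord_718(175) = 358.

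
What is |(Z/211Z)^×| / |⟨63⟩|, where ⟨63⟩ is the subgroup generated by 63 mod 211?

15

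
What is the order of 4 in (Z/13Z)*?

By Lagrange's theorem, ord_13(4) divides φ(13) = 13 − 1 = 12 = 2^2 · 3.
Divisors of 12: 1, 2, 3, 4, 6, 12.
Compute 4^d (mod 13) for the divisors d until we hit 1:
4^1 ≡ 4 (mod 13)
4^2 ≡ 3 (mod 13)
4^3 ≡ 12 (mod 13)
4^4 ≡ 9 (mod 13)
4^6 ≡ 1 (mod 13) ✓
So ord_13(4) = 6.

6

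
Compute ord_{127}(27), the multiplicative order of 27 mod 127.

42

By Lagrange's theorem, ord_127(27) divides φ(127) = 127 − 1 = 126 = 2 · 3^2 · 7.
Divisors of 126: 1, 2, 3, 6, 7, 9, 14, 18, 21, 42, 63, 126.
Test each divisor d:
27^1 ≡ 27 (mod 127)
27^2 ≡ 94 (mod 127)
27^3 ≡ 125 (mod 127)
27^6 ≡ 4 (mod 127)
27^7 ≡ 108 (mod 127)
27^9 ≡ 119 (mod 127)
27^14 ≡ 107 (mod 127)
27^18 ≡ 64 (mod 127)
27^21 ≡ 126 (mod 127)
27^42 ≡ 1 (mod 127) ✓
Hence ord(27) = 42.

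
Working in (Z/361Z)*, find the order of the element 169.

ord(169) | φ(361) = φ(19^2) = 19·(19−1) = 342 = 2 · 3^2 · 19.
Divisors of 342: 1, 2, 3, 6, 9, 18, 19, 38, 57, 114, 171, 342.
Test each divisor d:
169^1 ≡ 169 (mod 361)
169^2 ≡ 42 (mod 361)
169^3 ≡ 239 (mod 361)
169^6 ≡ 83 (mod 361)
169^9 ≡ 343 (mod 361)
169^18 ≡ 324 (mod 361)
169^19 ≡ 245 (mod 361)
169^38 ≡ 99 (mod 361)
169^57 ≡ 68 (mod 361)
169^114 ≡ 292 (mod 361)
169^171 ≡ 1 (mod 361) ✓
So ord_361(169) = 171.

171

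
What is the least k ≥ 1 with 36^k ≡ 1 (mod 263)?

The order of 36 must divide φ(263) = 263 − 1 = 262 = 2 · 131.
Divisors of 262: 1, 2, 131, 262.
Check 36^d mod 263 for each divisor in increasing order:
36^1 ≡ 36 (mod 263)
36^2 ≡ 244 (mod 263)
36^131 ≡ 1 (mod 263) ✓
The smallest such exponent is 131, so the order of 36 is 131.

131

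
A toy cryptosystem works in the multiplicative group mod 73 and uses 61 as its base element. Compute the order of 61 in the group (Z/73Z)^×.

36

Since 61 ∈ (Z/73Z)^×, its order divides φ(73) = 73 − 1 = 72 = 2^3 · 3^2.
Divisors of 72: 1, 2, 3, 4, 6, 8, 9, 12, 18, 24, 36, 72.
Check 61^d mod 73 for each divisor in increasing order:
61^1 ≡ 61 (mod 73)
61^2 ≡ 71 (mod 73)
61^3 ≡ 24 (mod 73)
61^4 ≡ 4 (mod 73)
61^6 ≡ 65 (mod 73)
61^8 ≡ 16 (mod 73)
61^9 ≡ 27 (mod 73)
61^12 ≡ 64 (mod 73)
61^18 ≡ 72 (mod 73)
61^24 ≡ 8 (mod 73)
61^36 ≡ 1 (mod 73) ✓
So ord_73(61) = 36.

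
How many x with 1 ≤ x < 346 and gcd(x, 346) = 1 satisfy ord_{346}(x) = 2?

φ(346) = φ(2)·φ(173) = 1·172 = 172 = 2^2 · 43.
In a cyclic group of order 172, there are φ(d) elements of order d for each divisor d of 172, and zero for non-divisors.
2 | 172, and φ(2) = 2 − 1 = 1.

1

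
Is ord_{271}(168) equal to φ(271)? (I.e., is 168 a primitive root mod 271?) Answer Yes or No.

φ(271) = 271 − 1 = 270 = 2 · 3^3 · 5.
An element g generates (Z/271Z)^× iff g^(270/q) ≢ 1 (mod 271) for each prime q ∈ {2, 3, 5}.
168^135 ≡ 270 (mod 271)  [q = 2: ≢ 1 ✓]
168^90 ≡ 242 (mod 271)  [q = 3: ≢ 1 ✓]
168^54 ≡ 10 (mod 271)  [q = 5: ≢ 1 ✓]
Every test exponent gives a nontrivial residue, hence 168 generates the full group.

Yes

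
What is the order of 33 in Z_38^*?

Since 33 ∈ (Z/38Z)^×, its order divides φ(38) = φ(2)·φ(19) = 1·18 = 18 = 2 · 3^2.
Divisors of 18: 1, 2, 3, 6, 9, 18.
Check 33^d mod 38 for each divisor in increasing order:
33^1 ≡ 33 (mod 38)
33^2 ≡ 25 (mod 38)
33^3 ≡ 27 (mod 38)
33^6 ≡ 7 (mod 38)
33^9 ≡ 37 (mod 38)
33^18 ≡ 1 (mod 38) ✓
Therefore the multiplicative order of 33 modulo 38 is 18.

18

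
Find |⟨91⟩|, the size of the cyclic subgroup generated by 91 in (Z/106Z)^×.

26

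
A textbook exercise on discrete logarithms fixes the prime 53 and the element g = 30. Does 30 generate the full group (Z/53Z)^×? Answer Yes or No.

No

φ(53) = 53 − 1 = 52 = 2^2 · 13.
An element g generates (Z/53Z)^× iff g^(52/q) ≢ 1 (mod 53) for each prime q ∈ {2, 13}.
30^26 ≡ 52 (mod 53)  [q = 2: ≢ 1 ✓]
30^4 ≡ 1 (mod 53)  [q = 13: ≡ 1 ✗]
Since 30^4 ≡ 1, the order of 30 divides 4 < 52, so 30 is not a primitive root.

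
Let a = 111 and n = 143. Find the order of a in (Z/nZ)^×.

The order of 111 must divide φ(143) = φ(11·13) = (11−1)·(13−1) = 10·12 = 120 = 2^3 · 3 · 5.
Divisors of 120: 1, 2, 3, 4, 5, 6, 8, 10, 12, 15, 20, 24, 30, 40, 60, 120.
Check 111^d mod 143 for each divisor in increasing order:
111^1 ≡ 111 (mod 143)
111^2 ≡ 23 (mod 143)
111^3 ≡ 122 (mod 143)
111^4 ≡ 100 (mod 143)
111^5 ≡ 89 (mod 143)
111^6 ≡ 12 (mod 143)
111^8 ≡ 133 (mod 143)
111^10 ≡ 56 (mod 143)
111^12 ≡ 1 (mod 143) ✓
Therefore the multiplicative order of 111 modulo 143 is 12.

12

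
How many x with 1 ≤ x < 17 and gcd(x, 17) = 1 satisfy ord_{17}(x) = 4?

2

φ(17) = 17 − 1 = 16 = 2^4.
(Z/17Z)^× is cyclic (|G| = 16); a cyclic group of order m has exactly φ(d) elements of each order d | m, and none otherwise.
4 = 2^2 divides 16, and φ(4) = 2.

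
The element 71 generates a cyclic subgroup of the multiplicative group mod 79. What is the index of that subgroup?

By Lagrange's theorem, ord_79(71) divides φ(79) = 79 − 1 = 78 = 2 · 3 · 13.
Divisors of 78: 1, 2, 3, 6, 13, 26, 39, 78.
Check 71^d mod 79 for each divisor in increasing order:
71^1 ≡ 71 (mod 79)
71^2 ≡ 64 (mod 79)
71^3 ≡ 41 (mod 79)
71^6 ≡ 22 (mod 79)
71^13 ≡ 78 (mod 79)
71^26 ≡ 1 (mod 79) ✓
Thus |⟨71⟩| = ord(71) = 26.
[(Z/79Z)^× : ⟨71⟩] = 78/26 = 3.

3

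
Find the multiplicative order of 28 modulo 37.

Since 28 ∈ (Z/37Z)^×, its order divides φ(37) = 37 − 1 = 36 = 2^2 · 3^2.
Divisors of 36: 1, 2, 3, 4, 6, 9, 12, 18, 36.
Compute 28^d (mod 37) for the divisors d until we hit 1:
28^1 ≡ 28 (mod 37)
28^2 ≡ 7 (mod 37)
28^3 ≡ 11 (mod 37)
28^4 ≡ 12 (mod 37)
28^6 ≡ 10 (mod 37)
28^9 ≡ 36 (mod 37)
28^12 ≡ 26 (mod 37)
28^18 ≡ 1 (mod 37) ✓
Therefore the multiplicative order of 28 modulo 37 is 18.

18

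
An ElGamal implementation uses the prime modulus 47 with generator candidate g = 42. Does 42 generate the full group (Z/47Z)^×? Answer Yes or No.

No

φ(47) = 47 − 1 = 46 = 2 · 23.
It suffices to check that the order of 42 is not a proper divisor of 46: compute 42^(46/q) for q ∈ {2, 23}.
42^23 ≡ 1 (mod 47)  [q = 2: ≡ 1 ✗]
42^2 ≡ 25 (mod 47)  [q = 23: ≢ 1 ✓]
Since 42^23 ≡ 1, the order of 42 divides 23 < 46, so 42 is not a primitive root.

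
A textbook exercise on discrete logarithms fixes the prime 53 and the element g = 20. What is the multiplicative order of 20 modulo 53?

52

The order of 20 must divide φ(53) = 53 − 1 = 52 = 2^2 · 13.
Divisors of 52: 1, 2, 4, 13, 26, 52.
Evaluate successive powers at the divisors of 52:
20^1 ≡ 20 (mod 53)
20^2 ≡ 29 (mod 53)
20^4 ≡ 46 (mod 53)
20^13 ≡ 30 (mod 53)
20^26 ≡ 52 (mod 53)
20^52 ≡ 1 (mod 53) ✓
The smallest such exponent is 52, so the order of 20 is 52.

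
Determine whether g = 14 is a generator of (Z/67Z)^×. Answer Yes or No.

No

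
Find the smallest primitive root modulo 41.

6

φ(41) = 41 − 1 = 40 = 2^3 · 5.
Test candidates g = 2, 3, … against the prime factors q ∈ {2, 5} of φ(41): g is a generator iff g^(40/q) ≢ 1 for every such q.
g = 2: 2^20 ≡ 1 — hits 1, so not a primitive root.
g = 3: 3^20 ≡ 40; 3^8 ≡ 1 — hits 1, so not a primitive root.
g = 4: 4^20 ≡ 1 — hits 1, so not a primitive root.
g = 5: 5^20 ≡ 1 — hits 1, so not a primitive root.
g = 6: 6^20 ≡ 40; 6^8 ≡ 10 — none is 1, so 6 is a primitive root.
Hence the least primitive root of 41 is 6.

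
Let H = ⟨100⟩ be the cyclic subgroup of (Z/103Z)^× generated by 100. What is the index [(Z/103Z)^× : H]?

6

By Lagrange's theorem, ord_103(100) divides φ(103) = 103 − 1 = 102 = 2 · 3 · 17.
Divisors of 102: 1, 2, 3, 6, 17, 34, 51, 102.
Test each divisor d:
100^1 ≡ 100 (mod 103)
100^2 ≡ 9 (mod 103)
100^3 ≡ 76 (mod 103)
100^6 ≡ 8 (mod 103)
100^17 ≡ 1 (mod 103) ✓
So ord_103(100) = 17, hence |⟨100⟩| = 17.
[(Z/103Z)^× : ⟨100⟩] = 102/17 = 6.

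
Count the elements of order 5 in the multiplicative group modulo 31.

4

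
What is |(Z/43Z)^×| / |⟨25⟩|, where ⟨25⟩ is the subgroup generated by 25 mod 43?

2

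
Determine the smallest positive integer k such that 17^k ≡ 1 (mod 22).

10

Since 17 ∈ (Z/22Z)^×, its order divides φ(22) = φ(2)·φ(11) = 1·10 = 10 = 2 · 5.
Divisors of 10: 1, 2, 5, 10.
Compute 17^d (mod 22) for the divisors d until we hit 1:
17^1 ≡ 17
17^2 ≡ 3
17^5 ≡ 21
17^10 ≡ 1
Hence ord(17) = 10.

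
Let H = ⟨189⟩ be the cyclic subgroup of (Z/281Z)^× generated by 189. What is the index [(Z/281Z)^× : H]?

ord(189) | φ(281) = 281 − 1 = 280 = 2^3 · 5 · 7.
Divisors of 280: 1, 2, 4, 5, 7, 8, 10, 14, 20, 28, 35, 40, 56, 70, 140, 280.
Compute 189^d (mod 281) for the divisors d until we hit 1:
189^1 ≡ 189 (mod 281)
189^2 ≡ 34 (mod 281)
189^4 ≡ 32 (mod 281)
189^5 ≡ 147 (mod 281)
189^7 ≡ 221 (mod 281)
189^8 ≡ 181 (mod 281)
189^10 ≡ 253 (mod 281)
189^14 ≡ 228 (mod 281)
189^20 ≡ 222 (mod 281)
189^28 ≡ 280 (mod 281)
189^35 ≡ 60 (mod 281)
189^40 ≡ 109 (mod 281)
189^56 ≡ 1 (mod 281) ✓
The order of 189 is 56, so the subgroup it generates has 56 elements.
[(Z/281Z)^× : ⟨189⟩] = 280/56 = 5.

5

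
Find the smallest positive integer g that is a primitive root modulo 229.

6

φ(229) = 229 − 1 = 228 = 2^2 · 3 · 19.
g is a primitive root iff g^(228/q) ≢ 1 (mod 229) for each prime q ∈ {2, 3, 19}.
g = 2: 2^114 ≡ 228; 2^76 ≡ 1 — hits 1, so not a primitive root.
g = 3: 3^114 ≡ 1 — hits 1, so not a primitive root.
g = 4: 4^114 ≡ 1 — hits 1, so not a primitive root.
g = 5: 5^114 ≡ 1 — hits 1, so not a primitive root.
g = 6: 6^114 ≡ 228; 6^76 ≡ 134; 6^12 ≡ 165 — none is 1, so 6 is a primitive root.
So 6 is the smallest generator of (Z/229Z)^×.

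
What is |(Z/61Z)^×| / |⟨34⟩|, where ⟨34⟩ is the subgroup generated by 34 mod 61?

12

The order of 34 must divide φ(61) = 61 − 1 = 60 = 2^2 · 3 · 5.
Divisors of 60: 1, 2, 3, 4, 5, 6, 10, 12, 15, 20, 30, 60.
Test each divisor d:
34^1 ≡ 34 (mod 61)
34^2 ≡ 58 (mod 61)
34^3 ≡ 20 (mod 61)
34^4 ≡ 9 (mod 61)
34^5 ≡ 1 (mod 61) ✓
So ord_61(34) = 5, hence |⟨34⟩| = 5.
[(Z/61Z)^× : ⟨34⟩] = 60/5 = 12.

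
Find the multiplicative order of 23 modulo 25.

20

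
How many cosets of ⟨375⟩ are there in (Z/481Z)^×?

12

By Lagrange's theorem, ord_481(375) divides φ(481) = φ(13·37) = (13−1)·(37−1) = 12·36 = 432 = 2^4 · 3^3.
Divisors of 432: 1, 2, 3, 4, 6, 8, 9, 12, 16, 18, 24, 27, 36, 48, 54, 72, 108, 144, 216, 432.
Compute 375^d (mod 481) for the divisors d until we hit 1:
375^1 ≡ 375 (mod 481)
375^2 ≡ 173 (mod 481)
375^3 ≡ 421 (mod 481)
375^4 ≡ 107 (mod 481)
375^6 ≡ 233 (mod 481)
375^8 ≡ 386 (mod 481)
375^9 ≡ 450 (mod 481)
375^12 ≡ 417 (mod 481)
375^16 ≡ 367 (mod 481)
375^18 ≡ 480 (mod 481)
375^24 ≡ 248 (mod 481)
375^27 ≡ 31 (mod 481)
375^36 ≡ 1 (mod 481) ✓
So ord_481(375) = 36, hence |⟨375⟩| = 36.
The index is φ(481) / ord(375) = 432 / 36 = 12.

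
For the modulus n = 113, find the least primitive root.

3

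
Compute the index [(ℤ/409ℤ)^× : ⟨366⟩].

3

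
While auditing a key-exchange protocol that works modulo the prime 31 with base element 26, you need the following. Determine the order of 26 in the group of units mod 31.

6

Since 26 ∈ (Z/31Z)^×, its order divides φ(31) = 31 − 1 = 30 = 2 · 3 · 5.
Divisors of 30: 1, 2, 3, 5, 6, 10, 15, 30.
Test each divisor d:
26^1 ≡ 26 (mod 31)
26^2 ≡ 25 (mod 31)
26^3 ≡ 30 (mod 31)
26^5 ≡ 6 (mod 31)
26^6 ≡ 1 (mod 31) ✓
So ord_31(26) = 6.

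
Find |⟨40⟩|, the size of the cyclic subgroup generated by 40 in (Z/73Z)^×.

72

Since 40 ∈ (Z/73Z)^×, its order divides φ(73) = 73 − 1 = 72 = 2^3 · 3^2.
Divisors of 72: 1, 2, 3, 4, 6, 8, 9, 12, 18, 24, 36, 72.
Evaluate successive powers at the divisors of 72:
40^1 ≡ 40 (mod 73)
40^2 ≡ 67 (mod 73)
40^3 ≡ 52 (mod 73)
40^4 ≡ 36 (mod 73)
40^6 ≡ 3 (mod 73)
40^8 ≡ 55 (mod 73)
40^9 ≡ 10 (mod 73)
40^12 ≡ 9 (mod 73)
40^18 ≡ 27 (mod 73)
40^24 ≡ 8 (mod 73)
40^36 ≡ 72 (mod 73)
40^72 ≡ 1 (mod 73) ✓
So ord_73(40) = 72.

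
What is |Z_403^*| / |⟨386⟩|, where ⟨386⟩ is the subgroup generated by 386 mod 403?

24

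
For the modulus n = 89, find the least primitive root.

3

φ(89) = 89 − 1 = 88 = 2^3 · 11.
Test candidates g = 2, 3, … against the prime factors q ∈ {2, 11} of φ(89): g is a generator iff g^(88/q) ≢ 1 for every such q.
g = 2: 2^44 ≡ 1 — hits 1, so not a primitive root.
g = 3: 3^44 ≡ 88; 3^8 ≡ 64 — none is 1, so 3 is a primitive root.
The smallest primitive root modulo 89 is 3.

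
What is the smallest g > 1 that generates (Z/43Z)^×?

φ(43) = 43 − 1 = 42 = 2 · 3 · 7.
Test candidates g = 2, 3, … against the prime factors q ∈ {2, 3, 7} of φ(43): g is a generator iff g^(42/q) ≢ 1 for every such q.
g = 2: 2^21 ≡ 42; 2^14 ≡ 1 — hits 1, so not a primitive root.
g = 3: 3^21 ≡ 42; 3^14 ≡ 36; 3^6 ≡ 41 — none is 1, so 3 is a primitive root.
Hence the least primitive root of 43 is 3.

3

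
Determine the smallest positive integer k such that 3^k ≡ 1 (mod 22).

By Lagrange's theorem, ord_22(3) divides φ(22) = φ(2)·φ(11) = 1·10 = 10 = 2 · 5.
Divisors of 10: 1, 2, 5, 10.
Compute 3^d (mod 22) for the divisors d until we hit 1:
3^1 ≡ 3 (mod 22)
3^2 ≡ 9 (mod 22)
3^5 ≡ 1 (mod 22) ✓
The smallest such exponent is 5, so the order of 3 is 5.

5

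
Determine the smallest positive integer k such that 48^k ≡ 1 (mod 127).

126

Since 48 ∈ (Z/127Z)^×, its order divides φ(127) = 127 − 1 = 126 = 2 · 3^2 · 7.
Divisors of 126: 1, 2, 3, 6, 7, 9, 14, 18, 21, 42, 63, 126.
Check 48^d mod 127 for each divisor in increasing order:
48^1 ≡ 48 (mod 127)
48^2 ≡ 18 (mod 127)
48^3 ≡ 102 (mod 127)
48^6 ≡ 117 (mod 127)
48^7 ≡ 28 (mod 127)
48^9 ≡ 123 (mod 127)
48^14 ≡ 22 (mod 127)
48^18 ≡ 16 (mod 127)
48^21 ≡ 108 (mod 127)
48^42 ≡ 107 (mod 127)
48^63 ≡ 126 (mod 127)
48^126 ≡ 1 (mod 127) ✓
The smallest such exponent is 126, so the order of 48 is 126.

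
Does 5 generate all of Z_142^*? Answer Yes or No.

No

φ(142) = φ(2)·φ(71) = 1·70 = 70 = 2 · 5 · 7.
5 is a primitive root mod 142 iff 5^(φ(142)/q) ≢ 1 for every prime q | φ(142), i.e. q ∈ {2, 5, 7}.
5^35 ≡ 1 (mod 142)  [q = 2: ≡ 1 ✗]
5^14 ≡ 57 (mod 142)  [q = 5: ≢ 1 ✓]
5^10 ≡ 1 (mod 142)  [q = 7: ≡ 1 ✗]
5^35 ≡ 1 shows ord(5) | 35, strictly less than φ(142); not a primitive root.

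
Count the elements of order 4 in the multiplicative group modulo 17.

2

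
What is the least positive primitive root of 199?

φ(199) = 199 − 1 = 198 = 2 · 3^2 · 11.
g is a primitive root iff g^(198/q) ≢ 1 (mod 199) for each prime q ∈ {2, 3, 11}.
g = 2: 2^99 ≡ 1 — hits 1, so not a primitive root.
g = 3: 3^99 ≡ 198; 3^66 ≡ 106; 3^18 ≡ 125 — none is 1, so 3 is a primitive root.
So 3 is the smallest generator of (Z/199Z)^×.

3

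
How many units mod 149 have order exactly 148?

72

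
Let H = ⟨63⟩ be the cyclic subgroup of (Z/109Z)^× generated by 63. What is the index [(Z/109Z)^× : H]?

36

ord(63) | φ(109) = 109 − 1 = 108 = 2^2 · 3^3.
Divisors of 108: 1, 2, 3, 4, 6, 9, 12, 18, 27, 36, 54, 108.
Check 63^d mod 109 for each divisor in increasing order:
63^1 ≡ 63
63^2 ≡ 45
63^3 ≡ 1
The order of 63 is 3, so the subgroup it generates has 3 elements.
The index is φ(109) / ord(63) = 108 / 3 = 36.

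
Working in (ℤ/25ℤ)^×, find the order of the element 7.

4

By Lagrange's theorem, ord_25(7) divides φ(25) = φ(5^2) = 5·(5−1) = 20 = 2^2 · 5.
Divisors of 20: 1, 2, 4, 5, 10, 20.
Evaluate successive powers at the divisors of 20:
7^1 ≡ 7
7^2 ≡ 24
7^4 ≡ 1
Therefore the multiplicative order of 7 modulo 25 is 4.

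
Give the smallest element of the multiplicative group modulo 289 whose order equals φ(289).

3

φ(289) = φ(17^2) = 17·(17−1) = 272 = 2^4 · 17.
Test candidates g = 2, 3, … against the prime factors q ∈ {2, 17} of φ(289): g is a generator iff g^(272/q) ≢ 1 for every such q.
g = 2: 2^136 ≡ 1 — hits 1, so not a primitive root.
g = 3: 3^136 ≡ 288; 3^16 ≡ 171 — none is 1, so 3 is a primitive root.
The smallest primitive root modulo 289 is 3.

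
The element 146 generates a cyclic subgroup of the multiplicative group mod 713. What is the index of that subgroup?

The order of 146 must divide φ(713) = φ(23·31) = (23−1)·(31−1) = 22·30 = 660 = 2^2 · 3 · 5 · 11.
Divisors of 660: 1, 2, 3, 4, 5, 6, 10, 11, 12, 15, 20, 22, 30, 33, 44, 55, 60, 66, 110, 132, 165, 220, 330, 660.
Check 146^d mod 713 for each divisor in increasing order:
146^1 ≡ 146 (mod 713)
146^2 ≡ 639 (mod 713)
146^3 ≡ 604 (mod 713)
146^4 ≡ 485 (mod 713)
146^5 ≡ 223 (mod 713)
146^6 ≡ 473 (mod 713)
146^10 ≡ 532 (mod 713)
146^11 ≡ 668 (mod 713)
146^12 ≡ 560 (mod 713)
146^15 ≡ 278 (mod 713)
146^20 ≡ 676 (mod 713)
146^22 ≡ 599 (mod 713)
146^30 ≡ 280 (mod 713)
146^33 ≡ 139 (mod 713)
146^44 ≡ 162 (mod 713)
146^55 ≡ 553 (mod 713)
146^60 ≡ 683 (mod 713)
146^66 ≡ 70 (mod 713)
146^110 ≡ 645 (mod 713)
146^132 ≡ 622 (mod 713)
146^165 ≡ 185 (mod 713)
146^220 ≡ 346 (mod 713)
146^330 ≡ 1 (mod 713) ✓
The order of 146 is 330, so the subgroup it generates has 330 elements.
The index is φ(713) / ord(146) = 660 / 330 = 2.

2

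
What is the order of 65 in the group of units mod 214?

The order of 65 must divide φ(214) = φ(2)·φ(107) = 1·106 = 106 = 2 · 53.
Divisors of 106: 1, 2, 53, 106.
Evaluate successive powers at the divisors of 106:
65^1 ≡ 65 (mod 214)
65^2 ≡ 159 (mod 214)
65^53 ≡ 213 (mod 214)
65^106 ≡ 1 (mod 214) ✓
The smallest such exponent is 106, so the order of 65 is 106.

106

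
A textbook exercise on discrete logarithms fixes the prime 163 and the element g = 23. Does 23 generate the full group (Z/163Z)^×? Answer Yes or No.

φ(163) = 163 − 1 = 162 = 2 · 3^4.
It suffices to check that the order of 23 is not a proper divisor of 162: compute 23^(162/q) for q ∈ {2, 3}.
23^81 ≡ 162 (mod 163)  [q = 2: ≢ 1 ✓]
23^54 ≡ 1 (mod 163)  [q = 3: ≡ 1 ✗]
The check at q = 3 fails, so 23 generates a proper subgroup.

No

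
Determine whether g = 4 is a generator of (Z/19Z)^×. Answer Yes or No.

No

φ(19) = 19 − 1 = 18 = 2 · 3^2.
It suffices to check that the order of 4 is not a proper divisor of 18: compute 4^(18/q) for q ∈ {2, 3}.
4^9 ≡ 1 (mod 19)  [q = 2: ≡ 1 ✗]
4^6 ≡ 11 (mod 19)  [q = 3: ≢ 1 ✓]
The check at q = 2 fails, so 4 generates a proper subgroup.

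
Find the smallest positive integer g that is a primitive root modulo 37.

2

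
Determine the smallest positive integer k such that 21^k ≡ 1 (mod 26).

ord(21) | φ(26) = φ(2)·φ(13) = 1·12 = 12 = 2^2 · 3.
Divisors of 12: 1, 2, 3, 4, 6, 12.
Test each divisor d:
21^1 ≡ 21 (mod 26)
21^2 ≡ 25 (mod 26)
21^3 ≡ 5 (mod 26)
21^4 ≡ 1 (mod 26) ✓
The smallest such exponent is 4, so the order of 21 is 4.

4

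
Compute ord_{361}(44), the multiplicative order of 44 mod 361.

ord(44) | φ(361) = φ(19^2) = 19·(19−1) = 342 = 2 · 3^2 · 19.
Divisors of 342: 1, 2, 3, 6, 9, 18, 19, 38, 57, 114, 171, 342.
Compute 44^d (mod 361) for the divisors d until we hit 1:
44^1 ≡ 44 (mod 361)
44^2 ≡ 131 (mod 361)
44^3 ≡ 349 (mod 361)
44^6 ≡ 144 (mod 361)
44^9 ≡ 77 (mod 361)
44^18 ≡ 153 (mod 361)
44^19 ≡ 234 (mod 361)
44^38 ≡ 245 (mod 361)
44^57 ≡ 292 (mod 361)
44^114 ≡ 68 (mod 361)
44^171 ≡ 1 (mod 361) ✓
The smallest such exponent is 171, so the order of 44 is 171.

171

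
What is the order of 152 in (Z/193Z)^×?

The order of 152 must divide φ(193) = 193 − 1 = 192 = 2^6 · 3.
Divisors of 192: 1, 2, 3, 4, 6, 8, 12, 16, 24, 32, 48, 64, 96, 192.
Test each divisor d:
152^1 ≡ 152
152^2 ≡ 137
152^3 ≡ 173
152^4 ≡ 48
152^6 ≡ 14
152^8 ≡ 181
152^12 ≡ 3
152^16 ≡ 144
152^24 ≡ 9
152^32 ≡ 85
152^48 ≡ 81
152^64 ≡ 84
152^96 ≡ 192
152^192 ≡ 1
So ord_193(152) = 192.

192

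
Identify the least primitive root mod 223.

φ(223) = 223 − 1 = 222 = 2 · 3 · 37.
g is a primitive root iff g^(222/q) ≢ 1 (mod 223) for each prime q ∈ {2, 3, 37}.
g = 2: 2^111 ≡ 1 — hits 1, so not a primitive root.
g = 3: 3^111 ≡ 222; 3^74 ≡ 183; 3^6 ≡ 60 — none is 1, so 3 is a primitive root.
The smallest primitive root modulo 223 is 3.

3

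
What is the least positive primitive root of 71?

φ(71) = 71 − 1 = 70 = 2 · 5 · 7.
Test candidates g = 2, 3, … against the prime factors q ∈ {2, 5, 7} of φ(71): g is a generator iff g^(70/q) ≢ 1 for every such q.
g = 2: 2^35 ≡ 1 — hits 1, so not a primitive root.
g = 3: 3^35 ≡ 1 — hits 1, so not a primitive root.
g = 4: 4^35 ≡ 1 — hits 1, so not a primitive root.
g = 5: 5^35 ≡ 1 — hits 1, so not a primitive root.
g = 6: 6^35 ≡ 1 — hits 1, so not a primitive root.
g = 7: 7^35 ≡ 70; 7^14 ≡ 54; 7^10 ≡ 45 — none is 1, so 7 is a primitive root.
Hence the least primitive root of 71 is 7.

7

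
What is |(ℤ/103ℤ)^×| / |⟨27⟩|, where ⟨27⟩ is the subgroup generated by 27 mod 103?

3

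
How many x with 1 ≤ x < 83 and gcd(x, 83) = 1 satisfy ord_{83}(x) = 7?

0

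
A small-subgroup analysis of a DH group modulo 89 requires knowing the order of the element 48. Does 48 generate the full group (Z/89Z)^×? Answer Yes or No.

Yes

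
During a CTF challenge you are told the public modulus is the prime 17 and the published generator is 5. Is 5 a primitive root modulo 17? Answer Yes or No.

Yes

φ(17) = 17 − 1 = 16 = 2^4.
It suffices to check that the order of 5 is not a proper divisor of 16: compute 5^(16/q) for q ∈ {2}.
5^8 ≡ 16 (mod 17)  [q = 2: ≢ 1 ✓]
None equal 1, so ord_17(5) = 16: 5 is a primitive root.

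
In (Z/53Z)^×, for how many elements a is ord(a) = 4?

2

φ(53) = 53 − 1 = 52 = 2^2 · 13.
In a cyclic group of order 52, there are φ(d) elements of order d for each divisor d of 52, and zero for non-divisors.
4 = 2^2 divides 52, and φ(4) = 2.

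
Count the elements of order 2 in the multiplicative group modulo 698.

φ(698) = φ(2)·φ(349) = 1·348 = 348 = 2^2 · 3 · 29.
Since (Z/698Z)^× is cyclic of order 348, the number of elements of order d is φ(d) when d | 348 and 0 otherwise.
2 | 348, and φ(2) = 2 − 1 = 1.

1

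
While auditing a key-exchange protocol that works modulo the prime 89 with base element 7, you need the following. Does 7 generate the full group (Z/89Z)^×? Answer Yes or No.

Yes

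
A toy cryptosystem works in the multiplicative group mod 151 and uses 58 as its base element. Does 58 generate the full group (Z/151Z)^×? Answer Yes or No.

φ(151) = 151 − 1 = 150 = 2 · 3 · 5^2.
Test 58^(150/q) mod 151 for each prime factor q of 150:
58^75 ≡ 1 (mod 151)  [q = 2: ≡ 1 ✗]
58^50 ≡ 32 (mod 151)  [q = 3: ≢ 1 ✓]
58^30 ≡ 64 (mod 151)  [q = 5: ≢ 1 ✓]
58^75 ≡ 1 shows ord(58) | 75, strictly less than φ(151); not a primitive root.

No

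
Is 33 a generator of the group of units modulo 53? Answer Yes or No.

Yes

φ(53) = 53 − 1 = 52 = 2^2 · 13.
An element g generates (Z/53Z)^× iff g^(52/q) ≢ 1 (mod 53) for each prime q ∈ {2, 13}.
33^26 ≡ 52 (mod 53)  [q = 2: ≢ 1 ✓]
33^4 ≡ 46 (mod 53)  [q = 13: ≢ 1 ✓]
All checks pass, so 33 has order 52 and is a primitive root modulo 53.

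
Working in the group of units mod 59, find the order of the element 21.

The order of 21 must divide φ(59) = 59 − 1 = 58 = 2 · 29.
Divisors of 58: 1, 2, 29, 58.
Test each divisor d:
21^1 ≡ 21 (mod 59)
21^2 ≡ 28 (mod 59)
21^29 ≡ 1 (mod 59) ✓
So ord_59(21) = 29.

29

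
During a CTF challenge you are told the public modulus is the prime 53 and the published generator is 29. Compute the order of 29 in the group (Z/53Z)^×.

The order of 29 must divide φ(53) = 53 − 1 = 52 = 2^2 · 13.
Divisors of 52: 1, 2, 4, 13, 26, 52.
Check 29^d mod 53 for each divisor in increasing order:
29^1 ≡ 29 (mod 53)
29^2 ≡ 46 (mod 53)
29^4 ≡ 49 (mod 53)
29^13 ≡ 52 (mod 53)
29^26 ≡ 1 (mod 53) ✓
So ord_53(29) = 26.

26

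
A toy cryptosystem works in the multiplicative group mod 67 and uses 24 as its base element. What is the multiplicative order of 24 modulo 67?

11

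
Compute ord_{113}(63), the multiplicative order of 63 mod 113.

Since 63 ∈ (Z/113Z)^×, its order divides φ(113) = 113 − 1 = 112 = 2^4 · 7.
Divisors of 112: 1, 2, 4, 7, 8, 14, 16, 28, 56, 112.
Compute 63^d (mod 113) for the divisors d until we hit 1:
63^1 ≡ 63 (mod 113)
63^2 ≡ 14 (mod 113)
63^4 ≡ 83 (mod 113)
63^7 ≡ 95 (mod 113)
63^8 ≡ 109 (mod 113)
63^14 ≡ 98 (mod 113)
63^16 ≡ 16 (mod 113)
63^28 ≡ 112 (mod 113)
63^56 ≡ 1 (mod 113) ✓
The smallest such exponent is 56, so the order of 63 is 56.

56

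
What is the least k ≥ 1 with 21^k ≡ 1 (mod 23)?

22

The order of 21 must divide φ(23) = 23 − 1 = 22 = 2 · 11.
Divisors of 22: 1, 2, 11, 22.
Compute 21^d (mod 23) for the divisors d until we hit 1:
21^1 ≡ 21 (mod 23)
21^2 ≡ 4 (mod 23)
21^11 ≡ 22 (mod 23)
21^22 ≡ 1 (mod 23) ✓
So ord_23(21) = 22.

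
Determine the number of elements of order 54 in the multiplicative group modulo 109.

18

φ(109) = 109 − 1 = 108 = 2^2 · 3^3.
(Z/109Z)^× is cyclic (|G| = 108); a cyclic group of order m has exactly φ(d) elements of each order d | m, and none otherwise.
54 = 2 · 3^3 divides 108, and φ(54) = 18.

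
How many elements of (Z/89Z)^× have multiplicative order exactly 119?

φ(89) = 89 − 1 = 88 = 2^3 · 11.
(Z/89Z)^× is cyclic (|G| = 88); a cyclic group of order m has exactly φ(d) elements of each order d | m, and none otherwise.
Here 88 is not a multiple of 119, so there are no elements of order 119.

0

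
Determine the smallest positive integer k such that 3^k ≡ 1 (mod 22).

5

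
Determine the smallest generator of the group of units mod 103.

5

φ(103) = 103 − 1 = 102 = 2 · 3 · 17.
g is a primitive root iff g^(102/q) ≢ 1 (mod 103) for each prime q ∈ {2, 3, 17}.
g = 2: 2^51 ≡ 1 — hits 1, so not a primitive root.
g = 3: 3^51 ≡ 102; 3^34 ≡ 1 — hits 1, so not a primitive root.
g = 4: 4^51 ≡ 1 — hits 1, so not a primitive root.
g = 5: 5^51 ≡ 102; 5^34 ≡ 56; 5^6 ≡ 72 — none is 1, so 5 is a primitive root.
So 5 is the smallest generator of (Z/103Z)^×.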